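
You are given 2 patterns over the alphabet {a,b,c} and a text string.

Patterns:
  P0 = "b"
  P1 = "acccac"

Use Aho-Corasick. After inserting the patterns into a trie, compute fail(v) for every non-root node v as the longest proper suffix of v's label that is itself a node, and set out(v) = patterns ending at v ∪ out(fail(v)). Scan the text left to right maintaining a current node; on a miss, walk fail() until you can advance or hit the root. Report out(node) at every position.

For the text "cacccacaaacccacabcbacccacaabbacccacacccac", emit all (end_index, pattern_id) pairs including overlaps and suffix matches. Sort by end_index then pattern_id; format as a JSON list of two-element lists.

Construct AC machine:
Trie nodes:
  n0 'ε': a→2 b→1
  n1 'b': ·  [P0 ends]
  n2 'a': c→3
  n3 'ac': c→4
  n4 'acc': c→5
  n5 'accc': a→6
  n6 'accca': c→7
  n7 'acccac': ·  [P1 ends]

BFS fail/out derivation:
  n1('b'): parent n0 fail=0; on 'b' 0 → fail=0;  out {0}∪∅={0}
  n2('a'): parent n0 fail=0; on 'a' 0 → fail=0;  out ∅∪∅=∅
  n3('ac'): parent n2 fail=0; on 'c' 0 → fail=0;  out ∅∪∅=∅
  n4('acc'): parent n3 fail=0; on 'c' 0 → fail=0;  out ∅∪∅=∅
  n5('accc'): parent n4 fail=0; on 'c' 0 → fail=0;  out ∅∪∅=∅
  n6('accca'): parent n5 fail=0; on 'a' 0 → fail=2;  out ∅∪∅=∅
  n7('acccac'): parent n6 fail=2; on 'c' 2 → fail=3;  out {1}∪∅={1}

Text stream:
i=0 'c': node 0→0
i=1 'a': node 0→2
i=2 'c': node 2→3
i=3 'c': node 3→4
i=4 'c': node 4→5
i=5 'a': node 5→6
i=6 'c': node 6→7  ** P1@[1:6]
i=7 'a': node 7→2 (fail-walked)
i=8 'a': node 2→2 (fail-walked)
i=9 'a': node 2→2 (fail-walked)
i=10 'c': node 2→3
i=11 'c': node 3→4
i=12 'c': node 4→5
i=13 'a': node 5→6
i=14 'c': node 6→7  ** P1@[9:14]
i=15 'a': node 7→2 (fail-walked)
i=16 'b': node 2→1 (fail-walked)  ** P0@[16:16]
i=17 'c': node 1→0 (fail-walked)
i=18 'b': node 0→1  ** P0@[18:18]
i=19 'a': node 1→2 (fail-walked)
i=20 'c': node 2→3
i=21 'c': node 3→4
i=22 'c': node 4→5
i=23 'a': node 5→6
i=24 'c': node 6→7  ** P1@[19:24]
i=25 'a': node 7→2 (fail-walked)
i=26 'a': node 2→2 (fail-walked)
i=27 'b': node 2→1 (fail-walked)  ** P0@[27:27]
i=28 'b': node 1→1 (fail-walked)  ** P0@[28:28]
i=29 'a': node 1→2 (fail-walked)
i=30 'c': node 2→3
i=31 'c': node 3→4
i=32 'c': node 4→5
i=33 'a': node 5→6
i=34 'c': node 6→7  ** P1@[29:34]
i=35 'a': node 7→2 (fail-walked)
i=36 'c': node 2→3
i=37 'c': node 3→4
i=38 'c': node 4→5
i=39 'a': node 5→6
i=40 'c': node 6→7  ** P1@[35:40]

Result: [[6,1],[14,1],[16,0],[18,0],[24,1],[27,0],[28,0],[34,1],[40,1]]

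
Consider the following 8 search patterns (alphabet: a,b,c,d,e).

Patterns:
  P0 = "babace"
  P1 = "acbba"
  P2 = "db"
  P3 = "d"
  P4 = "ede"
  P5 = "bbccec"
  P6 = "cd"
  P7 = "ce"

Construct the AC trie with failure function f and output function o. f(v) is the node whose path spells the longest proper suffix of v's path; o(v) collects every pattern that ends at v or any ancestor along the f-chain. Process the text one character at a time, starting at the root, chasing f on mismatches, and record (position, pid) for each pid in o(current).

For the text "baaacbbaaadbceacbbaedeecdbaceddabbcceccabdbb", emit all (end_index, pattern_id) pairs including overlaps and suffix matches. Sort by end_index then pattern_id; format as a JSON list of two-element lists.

Build automaton:
Trie nodes:
  0='ε' goto a→7 b→1 c→22 d→12 e→14
  1='b' goto a→2 b→17
  2='ba' goto b→3
  3='bab' goto a→4
  4='baba' goto c→5
  5='babac' goto e→6
  6='babace' goto ·  ←P0
  7='a' goto c→8
  8='ac' goto b→9
  9='acb' goto b→10
  10='acbb' goto a→11
  11='acbba' goto ·  ←P1
  12='d' goto b→13  ←P3
  13='db' goto ·  ←P2
  14='e' goto d→15
  15='ed' goto e→16
  16='ede' goto ·  ←P4
  17='bb' goto c→18
  18='bbc' goto c→19
  19='bbcc' goto e→20
  20='bbcce' goto c→21
  21='bbccec' goto ·  ←P5
  22='c' goto d→23 e→24
  23='cd' goto ·  ←P6
  24='ce' goto ·  ←P7

Failure links (BFS by depth):
  n1('b'): parent n0 fail=0; on 'b' 0 → fail=0;  out ∅∪∅=∅
  n7('a'): parent n0 fail=0; on 'a' 0 → fail=0;  out ∅∪∅=∅
  n12('d'): parent n0 fail=0; on 'd' 0 → fail=0;  out {3}∪∅={3}
  n14('e'): parent n0 fail=0; on 'e' 0 → fail=0;  out ∅∪∅=∅
  n22('c'): parent n0 fail=0; on 'c' 0 → fail=0;  out ∅∪∅=∅
  n2('ba'): parent n1 fail=0; on 'a' 0 → fail=7;  out ∅∪∅=∅
  n8('ac'): parent n7 fail=0; on 'c' 0 → fail=22;  out ∅∪∅=∅
  n13('db'): parent n12 fail=0; on 'b' 0 → fail=1;  out {2}∪∅={2}
  n15('ed'): parent n14 fail=0; on 'd' 0 → fail=12;  out ∅∪{3}={3}
  n17('bb'): parent n1 fail=0; on 'b' 0 → fail=1;  out ∅∪∅=∅
  n23('cd'): parent n22 fail=0; on 'd' 0 → fail=12;  out {6}∪{3}={3,6}
  n24('ce'): parent n22 fail=0; on 'e' 0 → fail=14;  out {7}∪∅={7}
  n3('bab'): parent n2 fail=7; on 'b' 7→0 → fail=1;  out ∅∪∅=∅
  n9('acb'): parent n8 fail=22; on 'b' 22→0 → fail=1;  out ∅∪∅=∅
  n16('ede'): parent n15 fail=12; on 'e' 12→0 → fail=14;  out {4}∪∅={4}
  n18('bbc'): parent n17 fail=1; on 'c' 1→0 → fail=22;  out ∅∪∅=∅
  n4('baba'): parent n3 fail=1; on 'a' 1 → fail=2;  out ∅∪∅=∅
  n10('acbb'): parent n9 fail=1; on 'b' 1 → fail=17;  out ∅∪∅=∅
  n19('bbcc'): parent n18 fail=22; on 'c' 22→0 → fail=22;  out ∅∪∅=∅
  n5('babac'): parent n4 fail=2; on 'c' 2→7 → fail=8;  out ∅∪∅=∅
  n11('acbba'): parent n10 fail=17; on 'a' 17→1 → fail=2;  out {1}∪∅={1}
  n20('bbcce'): parent n19 fail=22; on 'e' 22 → fail=24;  out ∅∪{7}={7}
  n6('babace'): parent n5 fail=8; on 'e' 8→22 → fail=24;  out {0}∪{7}={0,7}
  n21('bbccec'): parent n20 fail=24; on 'c' 24→14→0 → fail=22;  out {5}∪∅={5}

Scan:
pos 0 'b': at 1
pos 1 'a': at 2
pos 2 'a': at 7 (fail-walked)
pos 3 'a': at 7 (fail-walked)
pos 4 'c': at 8
pos 5 'b': at 9
pos 6 'b': at 10
pos 7 'a': at 11  emit P1@[3:7]
pos 8 'a': at 7 (fail-walked)
pos 9 'a': at 7 (fail-walked)
pos 10 'd': at 12 (fail-walked)  emit P3@[10:10]
pos 11 'b': at 13  emit P2@[10:11]
pos 12 'c': at 22 (fail-walked)
pos 13 'e': at 24  emit P7@[12:13]
pos 14 'a': at 7 (fail-walked)
pos 15 'c': at 8
pos 16 'b': at 9
pos 17 'b': at 10
pos 18 'a': at 11  emit P1@[14:18]
pos 19 'e': at 14 (fail-walked)
pos 20 'd': at 15  emit P3@[20:20]
pos 21 'e': at 16  emit P4@[19:21]
pos 22 'e': at 14 (fail-walked)
pos 23 'c': at 22 (fail-walked)
pos 24 'd': at 23  emit P3@[24:24],P6@[23:24]
pos 25 'b': at 13 (fail-walked)  emit P2@[24:25]
pos 26 'a': at 2 (fail-walked)
pos 27 'c': at 8 (fail-walked)
pos 28 'e': at 24 (fail-walked)  emit P7@[27:28]
pos 29 'd': at 15 (fail-walked)  emit P3@[29:29]
pos 30 'd': at 12 (fail-walked)  emit P3@[30:30]
pos 31 'a': at 7 (fail-walked)
pos 32 'b': at 1 (fail-walked)
pos 33 'b': at 17
pos 34 'c': at 18
pos 35 'c': at 19
pos 36 'e': at 20  emit P7@[35:36]
pos 37 'c': at 21  emit P5@[32:37]
pos 38 'c': at 22 (fail-walked)
pos 39 'a': at 7 (fail-walked)
pos 40 'b': at 1 (fail-walked)
pos 41 'd': at 12 (fail-walked)  emit P3@[41:41]
pos 42 'b': at 13  emit P2@[41:42]
pos 43 'b': at 17 (fail-walked)

Matches: [[7,1],[10,3],[11,2],[13,7],[18,1],[20,3],[21,4],[24,3],[24,6],[25,2],[28,7],[29,3],[30,3],[36,7],[37,5],[41,3],[42,2]]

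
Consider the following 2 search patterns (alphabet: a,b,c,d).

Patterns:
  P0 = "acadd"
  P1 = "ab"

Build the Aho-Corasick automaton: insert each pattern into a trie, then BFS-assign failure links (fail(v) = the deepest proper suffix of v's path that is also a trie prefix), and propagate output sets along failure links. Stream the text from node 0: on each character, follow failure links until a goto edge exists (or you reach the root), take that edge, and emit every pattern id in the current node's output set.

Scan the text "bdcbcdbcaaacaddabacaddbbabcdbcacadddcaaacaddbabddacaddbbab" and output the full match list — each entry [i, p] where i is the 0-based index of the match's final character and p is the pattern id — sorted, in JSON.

Build automaton:
Trie (insert patterns):
  0='ε' goto a→1
  1='a' goto b→6 c→2
  2='ac' goto a→3
  3='aca' goto d→4
  4='acad' goto d→5
  5='acadd' goto ·  [P0 ends]
  6='ab' goto ·  [P1 ends]

BFS fail/out derivation:
  n1('a'): parent n0 fail=0; on 'a' 0 → fail=0;  out ∅∪∅=∅
  n2('ac'): parent n1 fail=0; on 'c' 0 → fail=0;  out ∅∪∅=∅
  n6('ab'): parent n1 fail=0; on 'b' 0 → fail=0;  out {1}∪∅={1}
  n3('aca'): parent n2 fail=0; on 'a' 0 → fail=1;  out ∅∪∅=∅
  n4('acad'): parent n3 fail=1; on 'd' 1→0 → fail=0;  out ∅∪∅=∅
  n5('acadd'): parent n4 fail=0; on 'd' 0 → fail=0;  out {0}∪∅={0}

Scan:
i=0 'b': node 0→0
i=1 'd': node 0→0
i=2 'c': node 0→0
i=3 'b': node 0→0
i=4 'c': node 0→0
i=5 'd': node 0→0
i=6 'b': node 0→0
i=7 'c': node 0→0
i=8 'a': node 0→1
i=9 'a': node 1→1 (via fail)
i=10 'a': node 1→1 (via fail)
i=11 'c': node 1→2
i=12 'a': node 2→3
i=13 'd': node 3→4
i=14 'd': node 4→5  emit P0@[10:14]
i=15 'a': node 5→1 (via fail)
i=16 'b': node 1→6  emit P1@[15:16]
i=17 'a': node 6→1 (via fail)
i=18 'c': node 1→2
i=19 'a': node 2→3
i=20 'd': node 3→4
i=21 'd': node 4→5  emit P0@[17:21]
i=22 'b': node 5→0 (via fail)
i=23 'b': node 0→0
i=24 'a': node 0→1
i=25 'b': node 1→6  emit P1@[24:25]
i=26 'c': node 6→0 (via fail)
i=27 'd': node 0→0
i=28 'b': node 0→0
i=29 'c': node 0→0
i=30 'a': node 0→1
i=31 'c': node 1→2
i=32 'a': node 2→3
i=33 'd': node 3→4
i=34 'd': node 4→5  emit P0@[30:34]
i=35 'd': node 5→0 (via fail)
i=36 'c': node 0→0
i=37 'a': node 0→1
i=38 'a': node 1→1 (via fail)
i=39 'a': node 1→1 (via fail)
i=40 'c': node 1→2
i=41 'a': node 2→3
i=42 'd': node 3→4
i=43 'd': node 4→5  emit P0@[39:43]
i=44 'b': node 5→0 (via fail)
i=45 'a': node 0→1
i=46 'b': node 1→6  emit P1@[45:46]
i=47 'd': node 6→0 (via fail)
i=48 'd': node 0→0
i=49 'a': node 0→1
i=50 'c': node 1→2
i=51 'a': node 2→3
i=52 'd': node 3→4
i=53 'd': node 4→5  emit P0@[49:53]
i=54 'b': node 5→0 (via fail)
i=55 'b': node 0→0
i=56 'a': node 0→1
i=57 'b': node 1→6  emit P1@[56:57]

Result: [[14,0],[16,1],[21,0],[25,1],[34,0],[43,0],[46,1],[53,0],[57,1]]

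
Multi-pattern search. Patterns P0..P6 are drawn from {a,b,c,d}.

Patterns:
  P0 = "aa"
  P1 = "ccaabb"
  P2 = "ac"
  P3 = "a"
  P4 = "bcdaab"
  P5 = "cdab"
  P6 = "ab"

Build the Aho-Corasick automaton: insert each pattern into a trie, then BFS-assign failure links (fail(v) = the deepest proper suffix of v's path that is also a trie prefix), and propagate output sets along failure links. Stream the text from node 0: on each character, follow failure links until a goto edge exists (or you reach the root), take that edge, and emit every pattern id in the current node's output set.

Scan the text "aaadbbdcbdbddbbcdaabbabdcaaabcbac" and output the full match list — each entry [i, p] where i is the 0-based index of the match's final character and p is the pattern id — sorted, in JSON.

Build:
Trie nodes:
  n0 'ε': a→1 b→10 c→3
  n1 'a': a→2 b→19 c→9  ←P3
  n2 'aa': ·  ←P0
  n3 'c': c→4 d→16
  n4 'cc': a→5
  n5 'cca': a→6
  n6 'ccaa': b→7
  n7 'ccaab': b→8
  n8 'ccaabb': ·  ←P1
  n9 'ac': ·  ←P2
  n10 'b': c→11
  n11 'bc': d→12
  n12 'bcd': a→13
  n13 'bcda': a→14
  n14 'bcdaa': b→15
  n15 'bcdaab': ·  ←P4
  n16 'cd': a→17
  n17 'cda': b→18
  n18 'cdab': ·  ←P5
  n19 'ab': ·  ←P6

Failure links (BFS by depth):
  fail(1) 'a': from fail(0)=0 chase 'a': 0 ⇒ 0;  out={3}∪out(0)={3}
  fail(3) 'c': from fail(0)=0 chase 'c': 0 ⇒ 0;  out=∅∪out(0)=∅
  fail(10) 'b': from fail(0)=0 chase 'b': 0 ⇒ 0;  out=∅∪out(0)=∅
  fail(2) 'aa': from fail(1)=0 chase 'a': 0 ⇒ 1;  out={0}∪out(1)={0,3}
  fail(4) 'cc': from fail(3)=0 chase 'c': 0 ⇒ 3;  out=∅∪out(3)=∅
  fail(9) 'ac': from fail(1)=0 chase 'c': 0 ⇒ 3;  out={2}∪out(3)={2}
  fail(11) 'bc': from fail(10)=0 chase 'c': 0 ⇒ 3;  out=∅∪out(3)=∅
  fail(16) 'cd': from fail(3)=0 chase 'd': 0 ⇒ 0;  out=∅∪out(0)=∅
  fail(19) 'ab': from fail(1)=0 chase 'b': 0 ⇒ 10;  out={6}∪out(10)={6}
  fail(5) 'cca': from fail(4)=3 chase 'a': 3→0 ⇒ 1;  out=∅∪out(1)={3}
  fail(12) 'bcd': from fail(11)=3 chase 'd': 3 ⇒ 16;  out=∅∪out(16)=∅
  fail(17) 'cda': from fail(16)=0 chase 'a': 0 ⇒ 1;  out=∅∪out(1)={3}
  fail(6) 'ccaa': from fail(5)=1 chase 'a': 1 ⇒ 2;  out=∅∪out(2)={0,3}
  fail(13) 'bcda': from fail(12)=16 chase 'a': 16 ⇒ 17;  out=∅∪out(17)={3}
  fail(18) 'cdab': from fail(17)=1 chase 'b': 1 ⇒ 19;  out={5}∪out(19)={5,6}
  fail(7) 'ccaab': from fail(6)=2 chase 'b': 2→1 ⇒ 19;  out=∅∪out(19)={6}
  fail(14) 'bcdaa': from fail(13)=17 chase 'a': 17→1 ⇒ 2;  out=∅∪out(2)={0,3}
  fail(8) 'ccaabb': from fail(7)=19 chase 'b': 19→10→0 ⇒ 10;  out={1}∪out(10)={1}
  fail(15) 'bcdaab': from fail(14)=2 chase 'b': 2→1 ⇒ 19;  out={4}∪out(19)={4,6}

Run:
i=0 'a': node 0→1  ** P3@[0:0]
i=1 'a': node 1→2  ** P0@[0:1],P3@[1:1]
i=2 'a': node 2→2 (via fail)  ** P0@[1:2],P3@[2:2]
i=3 'd': node 2→0 (via fail)
i=4 'b': node 0→10
i=5 'b': node 10→10 (via fail)
i=6 'd': node 10→0 (via fail)
i=7 'c': node 0→3
i=8 'b': node 3→10 (via fail)
i=9 'd': node 10→0 (via fail)
i=10 'b': node 0→10
i=11 'd': node 10→0 (via fail)
i=12 'd': node 0→0
i=13 'b': node 0→10
i=14 'b': node 10→10 (via fail)
i=15 'c': node 10→11
i=16 'd': node 11→12
i=17 'a': node 12→13  ** P3@[17:17]
i=18 'a': node 13→14  ** P0@[17:18],P3@[18:18]
i=19 'b': node 14→15  ** P4@[14:19],P6@[18:19]
i=20 'b': node 15→10 (via fail)
i=21 'a': node 10→1 (via fail)  ** P3@[21:21]
i=22 'b': node 1→19  ** P6@[21:22]
i=23 'd': node 19→0 (via fail)
i=24 'c': node 0→3
i=25 'a': node 3→1 (via fail)  ** P3@[25:25]
i=26 'a': node 1→2  ** P0@[25:26],P3@[26:26]
i=27 'a': node 2→2 (via fail)  ** P0@[26:27],P3@[27:27]
i=28 'b': node 2→19 (via fail)  ** P6@[27:28]
i=29 'c': node 19→11 (via fail)
i=30 'b': node 11→10 (via fail)
i=31 'a': node 10→1 (via fail)  ** P3@[31:31]
i=32 'c': node 1→9  ** P2@[31:32]

Matches: [[0,3],[1,0],[1,3],[2,0],[2,3],[17,3],[18,0],[18,3],[19,4],[19,6],[21,3],[22,6],[25,3],[26,0],[26,3],[27,0],[27,3],[28,6],[31,3],[32,2]]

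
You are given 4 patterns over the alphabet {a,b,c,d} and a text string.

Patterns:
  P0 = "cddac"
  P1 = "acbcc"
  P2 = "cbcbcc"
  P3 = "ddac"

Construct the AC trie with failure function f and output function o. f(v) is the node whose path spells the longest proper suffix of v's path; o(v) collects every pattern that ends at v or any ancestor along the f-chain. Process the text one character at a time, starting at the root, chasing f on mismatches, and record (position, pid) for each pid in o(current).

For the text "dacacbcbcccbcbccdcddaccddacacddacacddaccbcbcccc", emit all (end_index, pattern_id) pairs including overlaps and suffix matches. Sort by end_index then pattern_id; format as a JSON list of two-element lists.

Construct AC machine:
Trie nodes:
  0='ε' goto a→6 c→1 d→16
  1='c' goto b→11 d→2
  2='cd' goto d→3
  3='cdd' goto a→4
  4='cdda' goto c→5
  5='cddac' goto ·  ←P0
  6='a' goto c→7
  7='ac' goto b→8
  8='acb' goto c→9
  9='acbc' goto c→10
  10='acbcc' goto ·  ←P1
  11='cb' goto c→12
  12='cbc' goto b→13
  13='cbcb' goto c→14
  14='cbcbc' goto c→15
  15='cbcbcc' goto ·  ←P2
  16='d' goto d→17
  17='dd' goto a→18
  18='dda' goto c→19
  19='ddac' goto ·  ←P3

Failure links (BFS by depth):
  n1('c'): parent n0 fail=0; on 'c' 0 → fail=0;  out ∅∪∅=∅
  n6('a'): parent n0 fail=0; on 'a' 0 → fail=0;  out ∅∪∅=∅
  n16('d'): parent n0 fail=0; on 'd' 0 → fail=0;  out ∅∪∅=∅
  n2('cd'): parent n1 fail=0; on 'd' 0 → fail=16;  out ∅∪∅=∅
  n7('ac'): parent n6 fail=0; on 'c' 0 → fail=1;  out ∅∪∅=∅
  n11('cb'): parent n1 fail=0; on 'b' 0 → fail=0;  out ∅∪∅=∅
  n17('dd'): parent n16 fail=0; on 'd' 0 → fail=16;  out ∅∪∅=∅
  n3('cdd'): parent n2 fail=16; on 'd' 16 → fail=17;  out ∅∪∅=∅
  n8('acb'): parent n7 fail=1; on 'b' 1 → fail=11;  out ∅∪∅=∅
  n12('cbc'): parent n11 fail=0; on 'c' 0 → fail=1;  out ∅∪∅=∅
  n18('dda'): parent n17 fail=16; on 'a' 16→0 → fail=6;  out ∅∪∅=∅
  n4('cdda'): parent n3 fail=17; on 'a' 17 → fail=18;  out ∅∪∅=∅
  n9('acbc'): parent n8 fail=11; on 'c' 11 → fail=12;  out ∅∪∅=∅
  n13('cbcb'): parent n12 fail=1; on 'b' 1 → fail=11;  out ∅∪∅=∅
  n19('ddac'): parent n18 fail=6; on 'c' 6 → fail=7;  out {3}∪∅={3}
  n5('cddac'): parent n4 fail=18; on 'c' 18 → fail=19;  out {0}∪{3}={0,3}
  n10('acbcc'): parent n9 fail=12; on 'c' 12→1→0 → fail=1;  out {1}∪∅={1}
  n14('cbcbc'): parent n13 fail=11; on 'c' 11 → fail=12;  out ∅∪∅=∅
  n15('cbcbcc'): parent n14 fail=12; on 'c' 12→1→0 → fail=1;  out {2}∪∅={2}

Text stream:
i=0 'd': node 0→16
i=1 'a': node 16→6 (fail-walked)
i=2 'c': node 6→7
i=3 'a': node 7→6 (fail-walked)
i=4 'c': node 6→7
i=5 'b': node 7→8
i=6 'c': node 8→9
i=7 'b': node 9→13 (fail-walked)
i=8 'c': node 13→14
i=9 'c': node 14→15  → match P2@[4:9]
i=10 'c': node 15→1 (fail-walked)
i=11 'b': node 1→11
i=12 'c': node 11→12
i=13 'b': node 12→13
i=14 'c': node 13→14
i=15 'c': node 14→15  → match P2@[10:15]
i=16 'd': node 15→2 (fail-walked)
i=17 'c': node 2→1 (fail-walked)
i=18 'd': node 1→2
i=19 'd': node 2→3
i=20 'a': node 3→4
i=21 'c': node 4→5  → match P0@[17:21],P3@[18:21]
i=22 'c': node 5→1 (fail-walked)
i=23 'd': node 1→2
i=24 'd': node 2→3
i=25 'a': node 3→4
i=26 'c': node 4→5  → match P0@[22:26],P3@[23:26]
i=27 'a': node 5→6 (fail-walked)
i=28 'c': node 6→7
i=29 'd': node 7→2 (fail-walked)
i=30 'd': node 2→3
i=31 'a': node 3→4
i=32 'c': node 4→5  → match P0@[28:32],P3@[29:32]
i=33 'a': node 5→6 (fail-walked)
i=34 'c': node 6→7
i=35 'd': node 7→2 (fail-walked)
i=36 'd': node 2→3
i=37 'a': node 3→4
i=38 'c': node 4→5  → match P0@[34:38],P3@[35:38]
i=39 'c': node 5→1 (fail-walked)
i=40 'b': node 1→11
i=41 'c': node 11→12
i=42 'b': node 12→13
i=43 'c': node 13→14
i=44 'c': node 14→15  → match P2@[39:44]
i=45 'c': node 15→1 (fail-walked)
i=46 'c': node 1→1 (fail-walked)

Result: [[9,2],[15,2],[21,0],[21,3],[26,0],[26,3],[32,0],[32,3],[38,0],[38,3],[44,2]]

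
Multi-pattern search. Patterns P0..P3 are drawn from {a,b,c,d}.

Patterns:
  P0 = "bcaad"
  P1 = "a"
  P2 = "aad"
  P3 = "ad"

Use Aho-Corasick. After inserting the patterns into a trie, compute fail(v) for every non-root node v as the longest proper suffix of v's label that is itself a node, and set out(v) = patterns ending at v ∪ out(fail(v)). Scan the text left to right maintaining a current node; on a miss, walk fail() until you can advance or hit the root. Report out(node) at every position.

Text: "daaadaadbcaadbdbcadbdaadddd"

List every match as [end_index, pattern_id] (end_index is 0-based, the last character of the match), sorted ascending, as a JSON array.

Construct AC machine:
Trie (insert patterns):
  n0 'ε': a→6 b→1
  n1 'b': c→2
  n2 'bc': a→3
  n3 'bca': a→4
  n4 'bcaa': d→5
  n5 'bcaad': ·  [P0 ends]
  n6 'a': a→7 d→9  [P1 ends]
  n7 'aa': d→8
  n8 'aad': ·  [P2 ends]
  n9 'ad': ·  [P3 ends]

BFS fail/out derivation:
  n1('b'): parent n0 fail=0; on 'b' 0 → fail=0;  out ∅∪∅=∅
  n6('a'): parent n0 fail=0; on 'a' 0 → fail=0;  out {1}∪∅={1}
  n2('bc'): parent n1 fail=0; on 'c' 0 → fail=0;  out ∅∪∅=∅
  n7('aa'): parent n6 fail=0; on 'a' 0 → fail=6;  out ∅∪{1}={1}
  n9('ad'): parent n6 fail=0; on 'd' 0 → fail=0;  out {3}∪∅={3}
  n3('bca'): parent n2 fail=0; on 'a' 0 → fail=6;  out ∅∪{1}={1}
  n8('aad'): parent n7 fail=6; on 'd' 6 → fail=9;  out {2}∪{3}={2,3}
  n4('bcaa'): parent n3 fail=6; on 'a' 6 → fail=7;  out ∅∪{1}={1}
  n5('bcaad'): parent n4 fail=7; on 'd' 7 → fail=8;  out {0}∪{2,3}={0,2,3}

Scan:
i=0 'd': node 0→0
i=1 'a': node 0→6  ** P1@[1:1]
i=2 'a': node 6→7  ** P1@[2:2]
i=3 'a': node 7→7 ·f  ** P1@[3:3]
i=4 'd': node 7→8  ** P2@[2:4],P3@[3:4]
i=5 'a': node 8→6 ·f  ** P1@[5:5]
i=6 'a': node 6→7  ** P1@[6:6]
i=7 'd': node 7→8  ** P2@[5:7],P3@[6:7]
i=8 'b': node 8→1 ·f
i=9 'c': node 1→2
i=10 'a': node 2→3  ** P1@[10:10]
i=11 'a': node 3→4  ** P1@[11:11]
i=12 'd': node 4→5  ** P0@[8:12],P2@[10:12],P3@[11:12]
i=13 'b': node 5→1 ·f
i=14 'd': node 1→0 ·f
i=15 'b': node 0→1
i=16 'c': node 1→2
i=17 'a': node 2→3  ** P1@[17:17]
i=18 'd': node 3→9 ·f  ** P3@[17:18]
i=19 'b': node 9→1 ·f
i=20 'd': node 1→0 ·f
i=21 'a': node 0→6  ** P1@[21:21]
i=22 'a': node 6→7  ** P1@[22:22]
i=23 'd': node 7→8  ** P2@[21:23],P3@[22:23]
i=24 'd': node 8→0 ·f
i=25 'd': node 0→0
i=26 'd': node 0→0

Matches: [[1,1],[2,1],[3,1],[4,2],[4,3],[5,1],[6,1],[7,2],[7,3],[10,1],[11,1],[12,0],[12,2],[12,3],[17,1],[18,3],[21,1],[22,1],[23,2],[23,3]]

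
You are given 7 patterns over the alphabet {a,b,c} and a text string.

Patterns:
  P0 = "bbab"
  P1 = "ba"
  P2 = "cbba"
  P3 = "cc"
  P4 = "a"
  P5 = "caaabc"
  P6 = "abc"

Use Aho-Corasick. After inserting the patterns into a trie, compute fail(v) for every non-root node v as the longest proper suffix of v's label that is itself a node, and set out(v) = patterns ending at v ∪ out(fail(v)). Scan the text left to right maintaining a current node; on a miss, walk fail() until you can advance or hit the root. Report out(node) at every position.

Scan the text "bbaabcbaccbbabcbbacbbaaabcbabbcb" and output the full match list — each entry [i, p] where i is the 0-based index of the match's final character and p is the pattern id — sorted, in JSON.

Construct AC machine:
Trie nodes:
  n0 'ε': a→11 b→1 c→6
  n1 'b': a→5 b→2
  n2 'bb': a→3
  n3 'bba': b→4
  n4 'bbab': ·  [P0 ends]
  n5 'ba': ·  [P1 ends]
  n6 'c': a→12 b→7 c→10
  n7 'cb': b→8
  n8 'cbb': a→9
  n9 'cbba': ·  [P2 ends]
  n10 'cc': ·  [P3 ends]
  n11 'a': b→17  [P4 ends]
  n12 'ca': a→13
  n13 'caa': a→14
  n14 'caaa': b→15
  n15 'caaab': c→16
  n16 'caaabc': ·  [P5 ends]
  n17 'ab': c→18
  n18 'abc': ·  [P6 ends]

BFS fail/out derivation:
  n1('b'): parent n0 fail=0; on 'b' 0 → fail=0;  out ∅∪∅=∅
  n6('c'): parent n0 fail=0; on 'c' 0 → fail=0;  out ∅∪∅=∅
  n11('a'): parent n0 fail=0; on 'a' 0 → fail=0;  out {4}∪∅={4}
  n2('bb'): parent n1 fail=0; on 'b' 0 → fail=1;  out ∅∪∅=∅
  n5('ba'): parent n1 fail=0; on 'a' 0 → fail=11;  out {1}∪{4}={1,4}
  n7('cb'): parent n6 fail=0; on 'b' 0 → fail=1;  out ∅∪∅=∅
  n10('cc'): parent n6 fail=0; on 'c' 0 → fail=6;  out {3}∪∅={3}
  n12('ca'): parent n6 fail=0; on 'a' 0 → fail=11;  out ∅∪{4}={4}
  n17('ab'): parent n11 fail=0; on 'b' 0 → fail=1;  out ∅∪∅=∅
  n3('bba'): parent n2 fail=1; on 'a' 1 → fail=5;  out ∅∪{1,4}={1,4}
  n8('cbb'): parent n7 fail=1; on 'b' 1 → fail=2;  out ∅∪∅=∅
  n13('caa'): parent n12 fail=11; on 'a' 11→0 → fail=11;  out ∅∪{4}={4}
  n18('abc'): parent n17 fail=1; on 'c' 1→0 → fail=6;  out {6}∪∅={6}
  n4('bbab'): parent n3 fail=5; on 'b' 5→11 → fail=17;  out {0}∪∅={0}
  n9('cbba'): parent n8 fail=2; on 'a' 2 → fail=3;  out {2}∪{1,4}={1,2,4}
  n14('caaa'): parent n13 fail=11; on 'a' 11→0 → fail=11;  out ∅∪{4}={4}
  n15('caaab'): parent n14 fail=11; on 'b' 11 → fail=17;  out ∅∪∅=∅
  n16('caaabc'): parent n15 fail=17; on 'c' 17 → fail=18;  out {5}∪{6}={5,6}

Text stream:
i=0 'b': node 0→1
i=1 'b': node 1→2
i=2 'a': node 2→3  ** P1@[1:2],P4@[2:2]
i=3 'a': node 3→11 ·f  ** P4@[3:3]
i=4 'b': node 11→17
i=5 'c': node 17→18  ** P6@[3:5]
i=6 'b': node 18→7 ·f
i=7 'a': node 7→5 ·f  ** P1@[6:7],P4@[7:7]
i=8 'c': node 5→6 ·f
i=9 'c': node 6→10  ** P3@[8:9]
i=10 'b': node 10→7 ·f
i=11 'b': node 7→8
i=12 'a': node 8→9  ** P1@[11:12],P2@[9:12],P4@[12:12]
i=13 'b': node 9→4 ·f  ** P0@[10:13]
i=14 'c': node 4→18 ·f  ** P6@[12:14]
i=15 'b': node 18→7 ·f
i=16 'b': node 7→8
i=17 'a': node 8→9  ** P1@[16:17],P2@[14:17],P4@[17:17]
i=18 'c': node 9→6 ·f
i=19 'b': node 6→7
i=20 'b': node 7→8
i=21 'a': node 8→9  ** P1@[20:21],P2@[18:21],P4@[21:21]
i=22 'a': node 9→11 ·f  ** P4@[22:22]
i=23 'a': node 11→11 ·f  ** P4@[23:23]
i=24 'b': node 11→17
i=25 'c': node 17→18  ** P6@[23:25]
i=26 'b': node 18→7 ·f
i=27 'a': node 7→5 ·f  ** P1@[26:27],P4@[27:27]
i=28 'b': node 5→17 ·f
i=29 'b': node 17→2 ·f
i=30 'c': node 2→6 ·f
i=31 'b': node 6→7

All matches (sorted): [[2,1],[2,4],[3,4],[5,6],[7,1],[7,4],[9,3],[12,1],[12,2],[12,4],[13,0],[14,6],[17,1],[17,2],[17,4],[21,1],[21,2],[21,4],[22,4],[23,4],[25,6],[27,1],[27,4]]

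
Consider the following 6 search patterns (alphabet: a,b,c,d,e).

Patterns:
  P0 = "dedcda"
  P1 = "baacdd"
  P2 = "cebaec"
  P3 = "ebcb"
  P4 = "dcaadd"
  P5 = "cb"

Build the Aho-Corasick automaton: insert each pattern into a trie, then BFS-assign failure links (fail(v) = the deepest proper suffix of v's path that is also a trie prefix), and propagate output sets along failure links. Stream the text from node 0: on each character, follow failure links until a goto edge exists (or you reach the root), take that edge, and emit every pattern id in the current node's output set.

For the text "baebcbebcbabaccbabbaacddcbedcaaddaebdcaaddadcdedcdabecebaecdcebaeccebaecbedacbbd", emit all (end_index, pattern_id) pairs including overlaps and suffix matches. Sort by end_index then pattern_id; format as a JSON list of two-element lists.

Build:
Trie (insert patterns):
  n0 'ε': b→7 c→13 d→1 e→19
  n1 'd': c→23 e→2
  n2 'de': d→3
  n3 'ded': c→4
  n4 'dedc': d→5
  n5 'dedcd': a→6
  n6 'dedcda': ·  [P0 ends]
  n7 'b': a→8
  n8 'ba': a→9
  n9 'baa': c→10
  n10 'baac': d→11
  n11 'baacd': d→12
  n12 'baacdd': ·  [P1 ends]
  n13 'c': b→28 e→14
  n14 'ce': b→15
  n15 'ceb': a→16
  n16 'ceba': e→17
  n17 'cebae': c→18
  n18 'cebaec': ·  [P2 ends]
  n19 'e': b→20
  n20 'eb': c→21
  n21 'ebc': b→22
  n22 'ebcb': ·  [P3 ends]
  n23 'dc': a→24
  n24 'dca': a→25
  n25 'dcaa': d→26
  n26 'dcaad': d→27
  n27 'dcaadd': ·  [P4 ends]
  n28 'cb': ·  [P5 ends]

Failure links (BFS by depth):
  fail(1) 'd': from fail(0)=0 chase 'd': 0 ⇒ 0;  out=∅∪out(0)=∅
  fail(7) 'b': from fail(0)=0 chase 'b': 0 ⇒ 0;  out=∅∪out(0)=∅
  fail(13) 'c': from fail(0)=0 chase 'c': 0 ⇒ 0;  out=∅∪out(0)=∅
  fail(19) 'e': from fail(0)=0 chase 'e': 0 ⇒ 0;  out=∅∪out(0)=∅
  fail(2) 'de': from fail(1)=0 chase 'e': 0 ⇒ 19;  out=∅∪out(19)=∅
  fail(8) 'ba': from fail(7)=0 chase 'a': 0 ⇒ 0;  out=∅∪out(0)=∅
  fail(14) 'ce': from fail(13)=0 chase 'e': 0 ⇒ 19;  out=∅∪out(19)=∅
  fail(20) 'eb': from fail(19)=0 chase 'b': 0 ⇒ 7;  out=∅∪out(7)=∅
  fail(23) 'dc': from fail(1)=0 chase 'c': 0 ⇒ 13;  out=∅∪out(13)=∅
  fail(28) 'cb': from fail(13)=0 chase 'b': 0 ⇒ 7;  out={5}∪out(7)={5}
  fail(3) 'ded': from fail(2)=19 chase 'd': 19→0 ⇒ 1;  out=∅∪out(1)=∅
  fail(9) 'baa': from fail(8)=0 chase 'a': 0 ⇒ 0;  out=∅∪out(0)=∅
  fail(15) 'ceb': from fail(14)=19 chase 'b': 19 ⇒ 20;  out=∅∪out(20)=∅
  fail(21) 'ebc': from fail(20)=7 chase 'c': 7→0 ⇒ 13;  out=∅∪out(13)=∅
  fail(24) 'dca': from fail(23)=13 chase 'a': 13→0 ⇒ 0;  out=∅∪out(0)=∅
  fail(4) 'dedc': from fail(3)=1 chase 'c': 1 ⇒ 23;  out=∅∪out(23)=∅
  fail(10) 'baac': from fail(9)=0 chase 'c': 0 ⇒ 13;  out=∅∪out(13)=∅
  fail(16) 'ceba': from fail(15)=20 chase 'a': 20→7 ⇒ 8;  out=∅∪out(8)=∅
  fail(22) 'ebcb': from fail(21)=13 chase 'b': 13 ⇒ 28;  out={3}∪out(28)={3,5}
  fail(25) 'dcaa': from fail(24)=0 chase 'a': 0 ⇒ 0;  out=∅∪out(0)=∅
  fail(5) 'dedcd': from fail(4)=23 chase 'd': 23→13→0 ⇒ 1;  out=∅∪out(1)=∅
  fail(11) 'baacd': from fail(10)=13 chase 'd': 13→0 ⇒ 1;  out=∅∪out(1)=∅
  fail(17) 'cebae': from fail(16)=8 chase 'e': 8→0 ⇒ 19;  out=∅∪out(19)=∅
  fail(26) 'dcaad': from fail(25)=0 chase 'd': 0 ⇒ 1;  out=∅∪out(1)=∅
  fail(6) 'dedcda': from fail(5)=1 chase 'a': 1→0 ⇒ 0;  out={0}∪out(0)={0}
  fail(12) 'baacdd': from fail(11)=1 chase 'd': 1→0 ⇒ 1;  out={1}∪out(1)={1}
  fail(18) 'cebaec': from fail(17)=19 chase 'c': 19→0 ⇒ 13;  out={2}∪out(13)={2}
  fail(27) 'dcaadd': from fail(26)=1 chase 'd': 1→0 ⇒ 1;  out={4}∪out(1)={4}

Text stream:
[0] read 'b'  n0⇒n7
[1] read 'a'  n7⇒n8
[2] read 'e'  n8⇒n19 (via fail)
[3] read 'b'  n19⇒n20
[4] read 'c'  n20⇒n21
[5] read 'b'  n21⇒n22  ** P3@[2:5],P5@[4:5]
[6] read 'e'  n22⇒n19 (via fail)
[7] read 'b'  n19⇒n20
[8] read 'c'  n20⇒n21
[9] read 'b'  n21⇒n22  ** P3@[6:9],P5@[8:9]
[10] read 'a'  n22⇒n8 (via fail)
[11] read 'b'  n8⇒n7 (via fail)
[12] read 'a'  n7⇒n8
[13] read 'c'  n8⇒n13 (via fail)
[14] read 'c'  n13⇒n13 (via fail)
[15] read 'b'  n13⇒n28  ** P5@[14:15]
[16] read 'a'  n28⇒n8 (via fail)
[17] read 'b'  n8⇒n7 (via fail)
[18] read 'b'  n7⇒n7 (via fail)
[19] read 'a'  n7⇒n8
[20] read 'a'  n8⇒n9
[21] read 'c'  n9⇒n10
[22] read 'd'  n10⇒n11
[23] read 'd'  n11⇒n12  ** P1@[18:23]
[24] read 'c'  n12⇒n23 (via fail)
[25] read 'b'  n23⇒n28 (via fail)  ** P5@[24:25]
[26] read 'e'  n28⇒n19 (via fail)
[27] read 'd'  n19⇒n1 (via fail)
[28] read 'c'  n1⇒n23
[29] read 'a'  n23⇒n24
[30] read 'a'  n24⇒n25
[31] read 'd'  n25⇒n26
[32] read 'd'  n26⇒n27  ** P4@[27:32]
[33] read 'a'  n27⇒n0 (via fail)
[34] read 'e'  n0⇒n19
[35] read 'b'  n19⇒n20
[36] read 'd'  n20⇒n1 (via fail)
[37] read 'c'  n1⇒n23
[38] read 'a'  n23⇒n24
[39] read 'a'  n24⇒n25
[40] read 'd'  n25⇒n26
[41] read 'd'  n26⇒n27  ** P4@[36:41]
[42] read 'a'  n27⇒n0 (via fail)
[43] read 'd'  n0⇒n1
[44] read 'c'  n1⇒n23
[45] read 'd'  n23⇒n1 (via fail)
[46] read 'e'  n1⇒n2
[47] read 'd'  n2⇒n3
[48] read 'c'  n3⇒n4
[49] read 'd'  n4⇒n5
[50] read 'a'  n5⇒n6  ** P0@[45:50]
[51] read 'b'  n6⇒n7 (via fail)
[52] read 'e'  n7⇒n19 (via fail)
[53] read 'c'  n19⇒n13 (via fail)
[54] read 'e'  n13⇒n14
[55] read 'b'  n14⇒n15
[56] read 'a'  n15⇒n16
[57] read 'e'  n16⇒n17
[58] read 'c'  n17⇒n18  ** P2@[53:58]
[59] read 'd'  n18⇒n1 (via fail)
[60] read 'c'  n1⇒n23
[61] read 'e'  n23⇒n14 (via fail)
[62] read 'b'  n14⇒n15
[63] read 'a'  n15⇒n16
[64] read 'e'  n16⇒n17
[65] read 'c'  n17⇒n18  ** P2@[60:65]
[66] read 'c'  n18⇒n13 (via fail)
[67] read 'e'  n13⇒n14
[68] read 'b'  n14⇒n15
[69] read 'a'  n15⇒n16
[70] read 'e'  n16⇒n17
[71] read 'c'  n17⇒n18  ** P2@[66:71]
[72] read 'b'  n18⇒n28 (via fail)  ** P5@[71:72]
[73] read 'e'  n28⇒n19 (via fail)
[74] read 'd'  n19⇒n1 (via fail)
[75] read 'a'  n1⇒n0 (via fail)
[76] read 'c'  n0⇒n13
[77] read 'b'  n13⇒n28  ** P5@[76:77]
[78] read 'b'  n28⇒n7 (via fail)
[79] read 'd'  n7⇒n1 (via fail)

Result: [[5,3],[5,5],[9,3],[9,5],[15,5],[23,1],[25,5],[32,4],[41,4],[50,0],[58,2],[65,2],[71,2],[72,5],[77,5]]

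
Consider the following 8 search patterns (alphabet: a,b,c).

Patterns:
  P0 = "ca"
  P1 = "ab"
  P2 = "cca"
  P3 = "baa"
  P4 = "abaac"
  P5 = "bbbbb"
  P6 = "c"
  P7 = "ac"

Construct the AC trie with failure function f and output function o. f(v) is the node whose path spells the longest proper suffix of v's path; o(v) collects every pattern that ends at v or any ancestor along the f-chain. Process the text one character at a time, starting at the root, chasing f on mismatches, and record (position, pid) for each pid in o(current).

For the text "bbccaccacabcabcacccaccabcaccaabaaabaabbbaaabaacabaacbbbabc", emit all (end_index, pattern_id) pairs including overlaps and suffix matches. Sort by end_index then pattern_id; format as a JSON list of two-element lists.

Build:
Trie nodes:
  0='ε' goto a→3 b→7 c→1
  1='c' goto a→2 c→5  [P6 ends]
  2='ca' goto ·  [P0 ends]
  3='a' goto b→4 c→17
  4='ab' goto a→10  [P1 ends]
  5='cc' goto a→6
  6='cca' goto ·  [P2 ends]
  7='b' goto a→8 b→13
  8='ba' goto a→9
  9='baa' goto ·  [P3 ends]
  10='aba' goto a→11
  11='abaa' goto c→12
  12='abaac' goto ·  [P4 ends]
  13='bb' goto b→14
  14='bbb' goto b→15
  15='bbbb' goto b→16
  16='bbbbb' goto ·  [P5 ends]
  17='ac' goto ·  [P7 ends]

BFS fail/out derivation:
  n1('c'): parent n0 fail=0; on 'c' 0 → fail=0;  out {6}∪∅={6}
  n3('a'): parent n0 fail=0; on 'a' 0 → fail=0;  out ∅∪∅=∅
  n7('b'): parent n0 fail=0; on 'b' 0 → fail=0;  out ∅∪∅=∅
  n2('ca'): parent n1 fail=0; on 'a' 0 → fail=3;  out {0}∪∅={0}
  n4('ab'): parent n3 fail=0; on 'b' 0 → fail=7;  out {1}∪∅={1}
  n5('cc'): parent n1 fail=0; on 'c' 0 → fail=1;  out ∅∪{6}={6}
  n8('ba'): parent n7 fail=0; on 'a' 0 → fail=3;  out ∅∪∅=∅
  n13('bb'): parent n7 fail=0; on 'b' 0 → fail=7;  out ∅∪∅=∅
  n17('ac'): parent n3 fail=0; on 'c' 0 → fail=1;  out {7}∪{6}={6,7}
  n6('cca'): parent n5 fail=1; on 'a' 1 → fail=2;  out {2}∪{0}={0,2}
  n9('baa'): parent n8 fail=3; on 'a' 3→0 → fail=3;  out {3}∪∅={3}
  n10('aba'): parent n4 fail=7; on 'a' 7 → fail=8;  out ∅∪∅=∅
  n14('bbb'): parent n13 fail=7; on 'b' 7 → fail=13;  out ∅∪∅=∅
  n11('abaa'): parent n10 fail=8; on 'a' 8 → fail=9;  out ∅∪{3}={3}
  n15('bbbb'): parent n14 fail=13; on 'b' 13 → fail=14;  out ∅∪∅=∅
  n12('abaac'): parent n11 fail=9; on 'c' 9→3 → fail=17;  out {4}∪{6,7}={4,6,7}
  n16('bbbbb'): parent n15 fail=14; on 'b' 14 → fail=15;  out {5}∪∅={5}

Text stream:
[0] read 'b'  n0⇒n7
[1] read 'b'  n7⇒n13
[2] read 'c'  n13⇒n1 (fail-walked)  ** P6@[2:2]
[3] read 'c'  n1⇒n5  ** P6@[3:3]
[4] read 'a'  n5⇒n6  ** P0@[3:4],P2@[2:4]
[5] read 'c'  n6⇒n17 (fail-walked)  ** P6@[5:5],P7@[4:5]
[6] read 'c'  n17⇒n5 (fail-walked)  ** P6@[6:6]
[7] read 'a'  n5⇒n6  ** P0@[6:7],P2@[5:7]
[8] read 'c'  n6⇒n17 (fail-walked)  ** P6@[8:8],P7@[7:8]
[9] read 'a'  n17⇒n2 (fail-walked)  ** P0@[8:9]
[10] read 'b'  n2⇒n4 (fail-walked)  ** P1@[9:10]
[11] read 'c'  n4⇒n1 (fail-walked)  ** P6@[11:11]
[12] read 'a'  n1⇒n2  ** P0@[11:12]
[13] read 'b'  n2⇒n4 (fail-walked)  ** P1@[12:13]
[14] read 'c'  n4⇒n1 (fail-walked)  ** P6@[14:14]
[15] read 'a'  n1⇒n2  ** P0@[14:15]
[16] read 'c'  n2⇒n17 (fail-walked)  ** P6@[16:16],P7@[15:16]
[17] read 'c'  n17⇒n5 (fail-walked)  ** P6@[17:17]
[18] read 'c'  n5⇒n5 (fail-walked)  ** P6@[18:18]
[19] read 'a'  n5⇒n6  ** P0@[18:19],P2@[17:19]
[20] read 'c'  n6⇒n17 (fail-walked)  ** P6@[20:20],P7@[19:20]
[21] read 'c'  n17⇒n5 (fail-walked)  ** P6@[21:21]
[22] read 'a'  n5⇒n6  ** P0@[21:22],P2@[20:22]
[23] read 'b'  n6⇒n4 (fail-walked)  ** P1@[22:23]
[24] read 'c'  n4⇒n1 (fail-walked)  ** P6@[24:24]
[25] read 'a'  n1⇒n2  ** P0@[24:25]
[26] read 'c'  n2⇒n17 (fail-walked)  ** P6@[26:26],P7@[25:26]
[27] read 'c'  n17⇒n5 (fail-walked)  ** P6@[27:27]
[28] read 'a'  n5⇒n6  ** P0@[27:28],P2@[26:28]
[29] read 'a'  n6⇒n3 (fail-walked)
[30] read 'b'  n3⇒n4  ** P1@[29:30]
[31] read 'a'  n4⇒n10
[32] read 'a'  n10⇒n11  ** P3@[30:32]
[33] read 'a'  n11⇒n3 (fail-walked)
[34] read 'b'  n3⇒n4  ** P1@[33:34]
[35] read 'a'  n4⇒n10
[36] read 'a'  n10⇒n11  ** P3@[34:36]
[37] read 'b'  n11⇒n4 (fail-walked)  ** P1@[36:37]
[38] read 'b'  n4⇒n13 (fail-walked)
[39] read 'b'  n13⇒n14
[40] read 'a'  n14⇒n8 (fail-walked)
[41] read 'a'  n8⇒n9  ** P3@[39:41]
[42] read 'a'  n9⇒n3 (fail-walked)
[43] read 'b'  n3⇒n4  ** P1@[42:43]
[44] read 'a'  n4⇒n10
[45] read 'a'  n10⇒n11  ** P3@[43:45]
[46] read 'c'  n11⇒n12  ** P4@[42:46],P6@[46:46],P7@[45:46]
[47] read 'a'  n12⇒n2 (fail-walked)  ** P0@[46:47]
[48] read 'b'  n2⇒n4 (fail-walked)  ** P1@[47:48]
[49] read 'a'  n4⇒n10
[50] read 'a'  n10⇒n11  ** P3@[48:50]
[51] read 'c'  n11⇒n12  ** P4@[47:51],P6@[51:51],P7@[50:51]
[52] read 'b'  n12⇒n7 (fail-walked)
[53] read 'b'  n7⇒n13
[54] read 'b'  n13⇒n14
[55] read 'a'  n14⇒n8 (fail-walked)
[56] read 'b'  n8⇒n4 (fail-walked)  ** P1@[55:56]
[57] read 'c'  n4⇒n1 (fail-walked)  ** P6@[57:57]

Result: [[2,6],[3,6],[4,0],[4,2],[5,6],[5,7],[6,6],[7,0],[7,2],[8,6],[8,7],[9,0],[10,1],[11,6],[12,0],[13,1],[14,6],[15,0],[16,6],[16,7],[17,6],[18,6],[19,0],[19,2],[20,6],[20,7],[21,6],[22,0],[22,2],[23,1],[24,6],[25,0],[26,6],[26,7],[27,6],[28,0],[28,2],[30,1],[32,3],[34,1],[36,3],[37,1],[41,3],[43,1],[45,3],[46,4],[46,6],[46,7],[47,0],[48,1],[50,3],[51,4],[51,6],[51,7],[56,1],[57,6]]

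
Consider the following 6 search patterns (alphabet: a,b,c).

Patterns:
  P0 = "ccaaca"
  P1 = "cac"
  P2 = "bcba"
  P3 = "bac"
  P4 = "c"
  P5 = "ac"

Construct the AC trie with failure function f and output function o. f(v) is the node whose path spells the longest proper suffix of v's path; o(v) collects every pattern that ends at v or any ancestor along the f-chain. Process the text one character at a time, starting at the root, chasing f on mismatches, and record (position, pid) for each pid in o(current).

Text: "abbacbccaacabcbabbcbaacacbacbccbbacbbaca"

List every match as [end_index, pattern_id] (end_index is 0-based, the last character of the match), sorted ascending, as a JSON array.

Build automaton:
Trie (insert patterns):
  n0 'ε': a→15 b→9 c→1
  n1 'c': a→7 c→2  [P4 ends]
  n2 'cc': a→3
  n3 'cca': a→4
  n4 'ccaa': c→5
  n5 'ccaac': a→6
  n6 'ccaaca': ·  [P0 ends]
  n7 'ca': c→8
  n8 'cac': ·  [P1 ends]
  n9 'b': a→13 c→10
  n10 'bc': b→11
  n11 'bcb': a→12
  n12 'bcba': ·  [P2 ends]
  n13 'ba': c→14
  n14 'bac': ·  [P3 ends]
  n15 'a': c→16
  n16 'ac': ·  [P5 ends]

Failure links (BFS by depth):
  fail(1) 'c': from fail(0)=0 chase 'c': 0 ⇒ 0;  out={4}∪out(0)={4}
  fail(9) 'b': from fail(0)=0 chase 'b': 0 ⇒ 0;  out=∅∪out(0)=∅
  fail(15) 'a': from fail(0)=0 chase 'a': 0 ⇒ 0;  out=∅∪out(0)=∅
  fail(2) 'cc': from fail(1)=0 chase 'c': 0 ⇒ 1;  out=∅∪out(1)={4}
  fail(7) 'ca': from fail(1)=0 chase 'a': 0 ⇒ 15;  out=∅∪out(15)=∅
  fail(10) 'bc': from fail(9)=0 chase 'c': 0 ⇒ 1;  out=∅∪out(1)={4}
  fail(13) 'ba': from fail(9)=0 chase 'a': 0 ⇒ 15;  out=∅∪out(15)=∅
  fail(16) 'ac': from fail(15)=0 chase 'c': 0 ⇒ 1;  out={5}∪out(1)={4,5}
  fail(3) 'cca': from fail(2)=1 chase 'a': 1 ⇒ 7;  out=∅∪out(7)=∅
  fail(8) 'cac': from fail(7)=15 chase 'c': 15 ⇒ 16;  out={1}∪out(16)={1,4,5}
  fail(11) 'bcb': from fail(10)=1 chase 'b': 1→0 ⇒ 9;  out=∅∪out(9)=∅
  fail(14) 'bac': from fail(13)=15 chase 'c': 15 ⇒ 16;  out={3}∪out(16)={3,4,5}
  fail(4) 'ccaa': from fail(3)=7 chase 'a': 7→15→0 ⇒ 15;  out=∅∪out(15)=∅
  fail(12) 'bcba': from fail(11)=9 chase 'a': 9 ⇒ 13;  out={2}∪out(13)={2}
  fail(5) 'ccaac': from fail(4)=15 chase 'c': 15 ⇒ 16;  out=∅∪out(16)={4,5}
  fail(6) 'ccaaca': from fail(5)=16 chase 'a': 16→1 ⇒ 7;  out={0}∪out(7)={0}

Scan:
i=0 'a': node 0→15
i=1 'b': node 15→9 (via fail)
i=2 'b': node 9→9 (via fail)
i=3 'a': node 9→13
i=4 'c': node 13→14  emit P3@[2:4],P4@[4:4],P5@[3:4]
i=5 'b': node 14→9 (via fail)
i=6 'c': node 9→10  emit P4@[6:6]
i=7 'c': node 10→2 (via fail)  emit P4@[7:7]
i=8 'a': node 2→3
i=9 'a': node 3→4
i=10 'c': node 4→5  emit P4@[10:10],P5@[9:10]
i=11 'a': node 5→6  emit P0@[6:11]
i=12 'b': node 6→9 (via fail)
i=13 'c': node 9→10  emit P4@[13:13]
i=14 'b': node 10→11
i=15 'a': node 11→12  emit P2@[12:15]
i=16 'b': node 12→9 (via fail)
i=17 'b': node 9→9 (via fail)
i=18 'c': node 9→10  emit P4@[18:18]
i=19 'b': node 10→11
i=20 'a': node 11→12  emit P2@[17:20]
i=21 'a': node 12→15 (via fail)
i=22 'c': node 15→16  emit P4@[22:22],P5@[21:22]
i=23 'a': node 16→7 (via fail)
i=24 'c': node 7→8  emit P1@[22:24],P4@[24:24],P5@[23:24]
i=25 'b': node 8→9 (via fail)
i=26 'a': node 9→13
i=27 'c': node 13→14  emit P3@[25:27],P4@[27:27],P5@[26:27]
i=28 'b': node 14→9 (via fail)
i=29 'c': node 9→10  emit P4@[29:29]
i=30 'c': node 10→2 (via fail)  emit P4@[30:30]
i=31 'b': node 2→9 (via fail)
i=32 'b': node 9→9 (via fail)
i=33 'a': node 9→13
i=34 'c': node 13→14  emit P3@[32:34],P4@[34:34],P5@[33:34]
i=35 'b': node 14→9 (via fail)
i=36 'b': node 9→9 (via fail)
i=37 'a': node 9→13
i=38 'c': node 13→14  emit P3@[36:38],P4@[38:38],P5@[37:38]
i=39 'a': node 14→7 (via fail)

Matches: [[4,3],[4,4],[4,5],[6,4],[7,4],[10,4],[10,5],[11,0],[13,4],[15,2],[18,4],[20,2],[22,4],[22,5],[24,1],[24,4],[24,5],[27,3],[27,4],[27,5],[29,4],[30,4],[34,3],[34,4],[34,5],[38,3],[38,4],[38,5]]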